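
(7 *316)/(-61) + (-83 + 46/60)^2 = 369260629/54900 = 6726.06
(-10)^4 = 10000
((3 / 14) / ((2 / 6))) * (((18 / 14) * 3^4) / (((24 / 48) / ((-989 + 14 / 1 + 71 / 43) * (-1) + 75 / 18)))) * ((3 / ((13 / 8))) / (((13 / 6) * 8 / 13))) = 4964032917 / 27391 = 181228.61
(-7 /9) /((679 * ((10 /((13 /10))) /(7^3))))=-4459 /87300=-0.05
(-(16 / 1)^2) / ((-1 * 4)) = 64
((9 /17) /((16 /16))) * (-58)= -522 /17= -30.71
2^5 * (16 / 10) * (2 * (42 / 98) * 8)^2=589824 / 245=2407.44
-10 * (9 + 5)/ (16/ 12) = -105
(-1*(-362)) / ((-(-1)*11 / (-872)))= -315664 / 11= -28696.73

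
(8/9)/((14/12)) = 16/21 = 0.76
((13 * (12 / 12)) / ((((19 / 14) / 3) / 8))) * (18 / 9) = 8736 / 19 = 459.79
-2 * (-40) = 80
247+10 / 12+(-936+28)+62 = -3589 / 6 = -598.17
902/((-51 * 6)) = -451/153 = -2.95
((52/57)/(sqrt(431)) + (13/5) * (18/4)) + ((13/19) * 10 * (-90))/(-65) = 52 * sqrt(431)/24567 + 4023/190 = 21.22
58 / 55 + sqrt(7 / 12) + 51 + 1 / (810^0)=sqrt(21) / 6 + 2918 / 55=53.82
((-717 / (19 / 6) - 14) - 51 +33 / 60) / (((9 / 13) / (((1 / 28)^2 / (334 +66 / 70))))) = -1436903 / 898075584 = -0.00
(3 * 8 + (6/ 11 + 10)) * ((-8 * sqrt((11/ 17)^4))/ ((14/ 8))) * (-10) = 1337600/ 2023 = 661.20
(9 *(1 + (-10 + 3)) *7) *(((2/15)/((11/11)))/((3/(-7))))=588/5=117.60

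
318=318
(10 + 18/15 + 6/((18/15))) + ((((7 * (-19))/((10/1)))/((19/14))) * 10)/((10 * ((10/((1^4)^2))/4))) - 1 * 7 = 132/25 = 5.28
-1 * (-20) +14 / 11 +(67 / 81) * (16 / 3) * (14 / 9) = 28.14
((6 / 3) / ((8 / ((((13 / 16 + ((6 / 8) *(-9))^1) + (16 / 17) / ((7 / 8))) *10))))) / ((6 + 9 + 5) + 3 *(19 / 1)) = -46285 / 293216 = -0.16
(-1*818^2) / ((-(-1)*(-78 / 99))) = 11040546 / 13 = 849272.77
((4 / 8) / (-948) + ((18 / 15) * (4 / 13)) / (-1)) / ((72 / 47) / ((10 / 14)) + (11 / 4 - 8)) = 0.12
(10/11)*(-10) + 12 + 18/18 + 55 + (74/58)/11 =18829/319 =59.03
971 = 971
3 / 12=1 / 4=0.25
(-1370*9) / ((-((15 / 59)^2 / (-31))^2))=2836151817.20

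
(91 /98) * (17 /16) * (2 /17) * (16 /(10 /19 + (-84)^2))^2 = 18772 /31457715583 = 0.00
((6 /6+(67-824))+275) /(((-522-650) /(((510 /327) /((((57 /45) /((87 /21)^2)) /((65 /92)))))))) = 33524677875 /5470935848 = 6.13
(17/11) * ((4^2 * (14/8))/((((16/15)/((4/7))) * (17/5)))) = 75/11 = 6.82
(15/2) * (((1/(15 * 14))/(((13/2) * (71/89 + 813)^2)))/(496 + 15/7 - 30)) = 7921/446953945307168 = 0.00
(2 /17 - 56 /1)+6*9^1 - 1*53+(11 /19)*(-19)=-65.88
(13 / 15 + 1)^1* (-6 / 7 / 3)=-8 / 15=-0.53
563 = 563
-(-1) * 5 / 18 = 5 / 18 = 0.28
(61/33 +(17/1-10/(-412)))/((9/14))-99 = -2130430/30591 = -69.64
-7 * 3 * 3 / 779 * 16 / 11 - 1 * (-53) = 453149 / 8569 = 52.88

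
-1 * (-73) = 73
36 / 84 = 3 / 7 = 0.43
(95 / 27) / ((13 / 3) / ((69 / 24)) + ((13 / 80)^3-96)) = -0.04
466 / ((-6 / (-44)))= 10252 / 3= 3417.33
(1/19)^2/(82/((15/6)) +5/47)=235/2791613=0.00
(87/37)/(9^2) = 29/999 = 0.03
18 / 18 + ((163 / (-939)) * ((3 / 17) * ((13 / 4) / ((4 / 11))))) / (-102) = 1.00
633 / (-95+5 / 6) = -3798 / 565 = -6.72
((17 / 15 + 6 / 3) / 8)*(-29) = -1363 / 120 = -11.36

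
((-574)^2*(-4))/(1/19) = -25040176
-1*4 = -4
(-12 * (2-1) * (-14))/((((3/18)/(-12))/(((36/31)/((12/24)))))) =-870912/31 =-28093.94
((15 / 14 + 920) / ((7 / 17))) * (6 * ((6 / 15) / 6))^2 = 357.90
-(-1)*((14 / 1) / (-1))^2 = 196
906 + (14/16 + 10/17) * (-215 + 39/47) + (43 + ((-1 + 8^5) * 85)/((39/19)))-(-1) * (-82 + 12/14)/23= 27242321765111/20067684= 1357521.96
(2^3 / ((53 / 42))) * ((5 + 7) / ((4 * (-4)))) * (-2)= 504 / 53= 9.51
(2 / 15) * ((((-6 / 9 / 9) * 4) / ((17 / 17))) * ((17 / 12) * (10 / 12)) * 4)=-0.19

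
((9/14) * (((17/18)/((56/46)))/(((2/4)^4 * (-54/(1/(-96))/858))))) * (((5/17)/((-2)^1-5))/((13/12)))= -1265/24696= -0.05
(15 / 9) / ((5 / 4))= 4 / 3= 1.33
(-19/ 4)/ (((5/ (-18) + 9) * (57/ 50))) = -75/ 157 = -0.48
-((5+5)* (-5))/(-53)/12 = -25/318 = -0.08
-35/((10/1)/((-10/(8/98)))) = 1715/4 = 428.75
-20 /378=-10 /189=-0.05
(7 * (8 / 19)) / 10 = 28 / 95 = 0.29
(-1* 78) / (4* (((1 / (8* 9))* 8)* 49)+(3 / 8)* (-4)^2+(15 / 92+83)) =-64584 / 91859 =-0.70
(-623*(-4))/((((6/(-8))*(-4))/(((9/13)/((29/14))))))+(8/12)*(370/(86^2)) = 580640953/2091219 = 277.66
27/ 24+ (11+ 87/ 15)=717/ 40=17.92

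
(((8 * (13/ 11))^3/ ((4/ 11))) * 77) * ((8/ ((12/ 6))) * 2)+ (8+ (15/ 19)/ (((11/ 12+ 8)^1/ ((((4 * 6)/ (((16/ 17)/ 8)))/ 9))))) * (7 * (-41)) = 31951653160/ 22363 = 1428773.11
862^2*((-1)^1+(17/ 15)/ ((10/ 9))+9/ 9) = 757904.88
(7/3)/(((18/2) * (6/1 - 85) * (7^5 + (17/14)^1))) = -98/501926895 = -0.00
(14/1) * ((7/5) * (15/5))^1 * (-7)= -2058/5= -411.60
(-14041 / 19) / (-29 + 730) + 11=6972 / 701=9.95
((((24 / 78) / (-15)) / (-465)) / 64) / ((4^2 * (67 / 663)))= 17 / 39878400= 0.00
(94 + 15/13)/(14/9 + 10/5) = 11133/416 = 26.76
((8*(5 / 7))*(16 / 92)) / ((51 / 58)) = 9280 / 8211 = 1.13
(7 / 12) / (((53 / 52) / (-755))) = -68705 / 159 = -432.11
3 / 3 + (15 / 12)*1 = 9 / 4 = 2.25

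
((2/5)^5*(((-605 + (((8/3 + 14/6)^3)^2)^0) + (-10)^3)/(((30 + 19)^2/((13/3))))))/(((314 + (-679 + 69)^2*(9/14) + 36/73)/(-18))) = 73065408/32798184146875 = 0.00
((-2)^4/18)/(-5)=-8/45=-0.18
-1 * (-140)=140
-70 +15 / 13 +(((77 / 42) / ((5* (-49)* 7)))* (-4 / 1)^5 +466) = 26636851 / 66885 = 398.25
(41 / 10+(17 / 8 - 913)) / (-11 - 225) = 36271 / 9440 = 3.84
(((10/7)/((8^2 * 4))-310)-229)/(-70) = 482939/62720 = 7.70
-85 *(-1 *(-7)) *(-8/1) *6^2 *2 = 342720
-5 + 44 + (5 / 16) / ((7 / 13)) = 4433 / 112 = 39.58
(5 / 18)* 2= 5 / 9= 0.56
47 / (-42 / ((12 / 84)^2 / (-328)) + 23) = 47 / 675047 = 0.00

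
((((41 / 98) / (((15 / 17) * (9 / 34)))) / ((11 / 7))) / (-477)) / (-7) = 11849 / 34708905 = 0.00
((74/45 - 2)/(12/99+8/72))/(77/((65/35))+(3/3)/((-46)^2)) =-0.04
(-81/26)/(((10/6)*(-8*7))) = 243/7280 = 0.03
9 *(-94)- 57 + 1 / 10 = -9029 / 10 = -902.90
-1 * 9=-9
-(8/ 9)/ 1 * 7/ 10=-28/ 45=-0.62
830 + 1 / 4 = 3321 / 4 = 830.25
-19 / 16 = -1.19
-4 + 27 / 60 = -71 / 20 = -3.55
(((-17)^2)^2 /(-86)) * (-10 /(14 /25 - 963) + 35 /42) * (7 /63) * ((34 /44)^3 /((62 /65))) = -3248784634209725 /73767593553984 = -44.04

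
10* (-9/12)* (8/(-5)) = 12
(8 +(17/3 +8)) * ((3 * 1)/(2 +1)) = 65/3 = 21.67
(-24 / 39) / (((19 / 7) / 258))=-14448 / 247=-58.49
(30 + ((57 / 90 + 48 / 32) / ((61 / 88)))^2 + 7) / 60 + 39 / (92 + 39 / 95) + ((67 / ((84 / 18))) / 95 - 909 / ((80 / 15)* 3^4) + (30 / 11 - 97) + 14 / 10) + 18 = -195178675787428177 / 2580731394318000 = -75.63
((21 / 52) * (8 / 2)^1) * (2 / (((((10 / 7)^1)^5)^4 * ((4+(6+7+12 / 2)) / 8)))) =1675637592249852021 / 1868750000000000000000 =0.00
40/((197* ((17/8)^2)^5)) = 42949672960/397150798388453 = 0.00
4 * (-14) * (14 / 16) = -49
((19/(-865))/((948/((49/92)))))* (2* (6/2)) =-931/12573640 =-0.00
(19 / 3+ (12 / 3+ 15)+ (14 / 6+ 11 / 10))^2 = 744769 / 900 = 827.52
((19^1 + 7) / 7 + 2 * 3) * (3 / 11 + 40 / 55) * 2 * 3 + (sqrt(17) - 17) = sqrt(17) + 289 / 7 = 45.41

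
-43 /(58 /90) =-1935 /29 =-66.72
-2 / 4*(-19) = 19 / 2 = 9.50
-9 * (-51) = 459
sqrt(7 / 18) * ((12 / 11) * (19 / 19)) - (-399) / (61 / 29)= 2 * sqrt(14) / 11 + 11571 / 61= 190.37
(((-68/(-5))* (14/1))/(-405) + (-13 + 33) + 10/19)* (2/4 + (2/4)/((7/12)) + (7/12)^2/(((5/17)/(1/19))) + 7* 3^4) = 21001441486841/1842183000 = 11400.30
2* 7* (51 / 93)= 238 / 31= 7.68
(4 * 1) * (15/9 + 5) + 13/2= 199/6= 33.17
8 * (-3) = -24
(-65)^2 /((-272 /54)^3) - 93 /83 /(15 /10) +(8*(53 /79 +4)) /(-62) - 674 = -362216323479849 /511309194752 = -708.41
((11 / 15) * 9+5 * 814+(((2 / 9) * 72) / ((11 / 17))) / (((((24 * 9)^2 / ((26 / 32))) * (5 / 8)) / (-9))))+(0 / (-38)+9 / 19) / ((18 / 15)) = 2760773557 / 677160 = 4076.99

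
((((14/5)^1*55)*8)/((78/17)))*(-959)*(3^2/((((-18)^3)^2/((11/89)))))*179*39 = -2471746739/42042888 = -58.79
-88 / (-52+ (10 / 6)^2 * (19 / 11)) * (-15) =-130680 / 4673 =-27.96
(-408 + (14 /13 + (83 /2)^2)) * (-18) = -615573 /26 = -23675.88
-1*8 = -8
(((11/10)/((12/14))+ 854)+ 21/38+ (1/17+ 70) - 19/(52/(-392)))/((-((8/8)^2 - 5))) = 269355493/1007760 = 267.28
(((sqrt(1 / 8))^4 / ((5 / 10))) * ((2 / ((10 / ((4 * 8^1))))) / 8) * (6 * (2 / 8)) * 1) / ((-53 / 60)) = -9 / 212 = -0.04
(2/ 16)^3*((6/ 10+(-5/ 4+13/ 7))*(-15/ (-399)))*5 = 845/ 1906688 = 0.00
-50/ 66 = -25/ 33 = -0.76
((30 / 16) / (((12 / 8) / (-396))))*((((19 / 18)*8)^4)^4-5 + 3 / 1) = -68136554094671694151676720129170 / 205891132094649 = -330934865438250347.14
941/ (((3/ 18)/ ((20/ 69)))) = 37640/ 23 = 1636.52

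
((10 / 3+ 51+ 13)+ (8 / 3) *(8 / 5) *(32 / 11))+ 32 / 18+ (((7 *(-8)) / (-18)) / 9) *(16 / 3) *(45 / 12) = 393986 / 4455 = 88.44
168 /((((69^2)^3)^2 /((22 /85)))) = 1232 /329979347812023823355895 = 0.00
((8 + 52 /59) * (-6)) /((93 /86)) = -49.28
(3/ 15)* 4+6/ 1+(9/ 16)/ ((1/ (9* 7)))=3379/ 80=42.24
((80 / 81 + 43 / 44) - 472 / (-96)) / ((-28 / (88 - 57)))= -380153 / 49896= -7.62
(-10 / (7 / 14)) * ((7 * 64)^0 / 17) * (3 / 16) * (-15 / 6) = 75 / 136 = 0.55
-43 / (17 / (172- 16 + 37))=-8299 / 17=-488.18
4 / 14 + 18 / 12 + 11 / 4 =127 / 28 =4.54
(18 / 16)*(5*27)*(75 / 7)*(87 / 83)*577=4574383875 / 4648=984161.76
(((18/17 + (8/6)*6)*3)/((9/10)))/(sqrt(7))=220*sqrt(7)/51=11.41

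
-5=-5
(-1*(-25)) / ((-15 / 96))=-160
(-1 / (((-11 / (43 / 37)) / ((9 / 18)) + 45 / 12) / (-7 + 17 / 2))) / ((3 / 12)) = 1032 / 2611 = 0.40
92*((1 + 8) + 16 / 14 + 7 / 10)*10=69828 / 7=9975.43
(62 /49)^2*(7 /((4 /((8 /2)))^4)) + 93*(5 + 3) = 259036 /343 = 755.21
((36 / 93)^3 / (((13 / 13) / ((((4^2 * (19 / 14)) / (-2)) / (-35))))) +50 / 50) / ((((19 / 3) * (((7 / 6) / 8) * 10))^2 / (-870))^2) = 6045392258264383488 / 57094955448279875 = 105.88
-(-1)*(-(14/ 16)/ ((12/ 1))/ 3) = -7/ 288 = -0.02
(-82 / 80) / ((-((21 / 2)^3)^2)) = 328 / 428830605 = 0.00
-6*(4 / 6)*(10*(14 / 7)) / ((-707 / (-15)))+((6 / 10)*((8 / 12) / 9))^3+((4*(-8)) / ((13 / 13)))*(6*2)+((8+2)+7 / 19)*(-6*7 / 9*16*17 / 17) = -1419779394536 / 1224082125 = -1159.87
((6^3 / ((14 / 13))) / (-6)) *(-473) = 110682 / 7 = 15811.71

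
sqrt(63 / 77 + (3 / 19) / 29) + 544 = 544.91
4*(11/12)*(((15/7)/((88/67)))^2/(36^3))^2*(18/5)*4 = 2518890125/14657128910290944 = 0.00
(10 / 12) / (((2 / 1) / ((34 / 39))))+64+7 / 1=16699 / 234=71.36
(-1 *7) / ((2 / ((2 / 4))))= -1.75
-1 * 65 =-65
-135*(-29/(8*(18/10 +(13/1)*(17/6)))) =58725/4636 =12.67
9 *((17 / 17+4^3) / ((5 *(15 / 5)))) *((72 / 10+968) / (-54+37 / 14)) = -2662296 / 3595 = -740.56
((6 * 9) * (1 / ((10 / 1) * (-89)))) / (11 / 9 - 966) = 243 / 3863935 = 0.00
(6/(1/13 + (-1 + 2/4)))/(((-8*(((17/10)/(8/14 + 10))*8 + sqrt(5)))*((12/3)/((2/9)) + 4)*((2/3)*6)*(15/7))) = -400673/110817608 + 622895*sqrt(5)/221635216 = 0.00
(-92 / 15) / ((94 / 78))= -1196 / 235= -5.09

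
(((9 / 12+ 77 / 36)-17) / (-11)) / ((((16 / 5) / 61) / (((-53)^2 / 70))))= 21761323 / 22176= 981.30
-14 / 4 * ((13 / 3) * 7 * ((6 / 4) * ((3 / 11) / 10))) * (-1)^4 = -1911 / 440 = -4.34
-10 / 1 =-10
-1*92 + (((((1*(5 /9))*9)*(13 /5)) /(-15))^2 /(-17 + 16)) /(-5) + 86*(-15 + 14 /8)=-2770537 /2250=-1231.35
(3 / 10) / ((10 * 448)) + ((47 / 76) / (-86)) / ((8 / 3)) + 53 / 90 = 193122239 / 329414400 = 0.59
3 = 3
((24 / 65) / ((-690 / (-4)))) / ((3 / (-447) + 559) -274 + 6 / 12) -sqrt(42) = 4768 / 635950575 -sqrt(42) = -6.48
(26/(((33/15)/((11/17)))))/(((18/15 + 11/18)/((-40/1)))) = -468000/2771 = -168.89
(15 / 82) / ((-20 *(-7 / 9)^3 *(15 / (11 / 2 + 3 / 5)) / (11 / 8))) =489159 / 45001600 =0.01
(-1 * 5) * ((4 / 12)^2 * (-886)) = 4430 / 9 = 492.22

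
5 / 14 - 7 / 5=-73 / 70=-1.04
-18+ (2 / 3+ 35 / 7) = -37 / 3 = -12.33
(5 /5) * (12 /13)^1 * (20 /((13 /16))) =3840 /169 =22.72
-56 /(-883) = 56 /883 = 0.06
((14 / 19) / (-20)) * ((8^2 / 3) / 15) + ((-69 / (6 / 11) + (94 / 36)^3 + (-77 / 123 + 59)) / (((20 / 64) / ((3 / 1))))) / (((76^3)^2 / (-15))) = -419152470132187 / 7999455785011200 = -0.05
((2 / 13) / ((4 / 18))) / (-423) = -1 / 611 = -0.00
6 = 6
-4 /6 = -2 /3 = -0.67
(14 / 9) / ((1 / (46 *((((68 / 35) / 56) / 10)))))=391 / 1575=0.25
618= 618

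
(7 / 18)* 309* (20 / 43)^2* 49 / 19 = 7065800 / 105393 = 67.04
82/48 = 41/24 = 1.71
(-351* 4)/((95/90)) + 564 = -14556/19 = -766.11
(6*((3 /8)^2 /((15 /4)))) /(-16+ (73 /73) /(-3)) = -27 /1960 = -0.01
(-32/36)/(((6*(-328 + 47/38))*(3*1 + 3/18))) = 16/111753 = 0.00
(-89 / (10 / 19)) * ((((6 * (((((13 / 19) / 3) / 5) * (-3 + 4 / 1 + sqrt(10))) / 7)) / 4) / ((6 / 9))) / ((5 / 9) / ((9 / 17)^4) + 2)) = -204959079 * sqrt(10) / 749984200 - 204959079 / 749984200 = -1.14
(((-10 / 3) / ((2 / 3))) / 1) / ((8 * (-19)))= 5 / 152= 0.03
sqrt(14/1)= sqrt(14)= 3.74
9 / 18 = 0.50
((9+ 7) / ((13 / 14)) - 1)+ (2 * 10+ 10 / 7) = 3427 / 91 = 37.66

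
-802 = -802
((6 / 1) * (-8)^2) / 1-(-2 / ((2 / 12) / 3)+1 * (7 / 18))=7553 / 18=419.61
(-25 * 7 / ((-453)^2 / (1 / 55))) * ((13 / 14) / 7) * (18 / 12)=-65 / 21068124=-0.00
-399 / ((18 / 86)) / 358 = -5719 / 1074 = -5.32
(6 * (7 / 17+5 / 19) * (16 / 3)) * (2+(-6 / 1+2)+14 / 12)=-17440 / 969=-18.00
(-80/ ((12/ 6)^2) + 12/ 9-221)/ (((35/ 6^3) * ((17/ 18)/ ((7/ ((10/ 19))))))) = -8852328/ 425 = -20829.01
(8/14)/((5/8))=32/35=0.91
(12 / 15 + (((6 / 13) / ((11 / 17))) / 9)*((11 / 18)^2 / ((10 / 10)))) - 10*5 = -1553293 / 31590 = -49.17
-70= -70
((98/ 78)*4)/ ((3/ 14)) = 2744/ 117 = 23.45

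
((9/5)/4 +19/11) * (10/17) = 479/374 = 1.28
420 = 420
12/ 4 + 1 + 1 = 5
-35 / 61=-0.57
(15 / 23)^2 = 225 / 529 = 0.43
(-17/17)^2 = 1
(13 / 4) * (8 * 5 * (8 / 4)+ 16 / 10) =1326 / 5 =265.20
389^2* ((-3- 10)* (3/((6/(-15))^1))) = 29507595/2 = 14753797.50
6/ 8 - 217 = -865/ 4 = -216.25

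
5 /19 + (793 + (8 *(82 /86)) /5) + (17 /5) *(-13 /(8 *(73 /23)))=1891926997 /2385640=793.05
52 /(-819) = -4 /63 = -0.06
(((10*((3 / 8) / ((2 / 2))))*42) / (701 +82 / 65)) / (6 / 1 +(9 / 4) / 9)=234 / 6521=0.04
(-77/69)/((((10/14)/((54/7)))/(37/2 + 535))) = -767151/115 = -6670.88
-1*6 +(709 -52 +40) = 691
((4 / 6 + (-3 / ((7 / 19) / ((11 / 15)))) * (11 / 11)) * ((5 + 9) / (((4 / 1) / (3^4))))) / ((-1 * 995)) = 15039 / 9950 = 1.51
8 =8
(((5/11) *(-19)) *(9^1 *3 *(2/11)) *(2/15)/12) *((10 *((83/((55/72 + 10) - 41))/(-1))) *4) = -13625280/263417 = -51.73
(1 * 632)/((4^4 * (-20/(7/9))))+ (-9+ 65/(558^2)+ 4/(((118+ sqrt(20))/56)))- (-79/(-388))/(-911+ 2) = -3051435589972201/424132219336320- 28 * sqrt(5)/869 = -7.27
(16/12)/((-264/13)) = -13/198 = -0.07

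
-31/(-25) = 31/25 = 1.24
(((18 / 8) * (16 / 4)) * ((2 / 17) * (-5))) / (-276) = 0.02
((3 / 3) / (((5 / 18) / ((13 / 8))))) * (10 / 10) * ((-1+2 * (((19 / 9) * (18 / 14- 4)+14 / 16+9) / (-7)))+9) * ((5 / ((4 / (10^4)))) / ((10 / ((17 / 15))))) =66427075 / 1176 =56485.61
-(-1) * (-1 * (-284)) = 284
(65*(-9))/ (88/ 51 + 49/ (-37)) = -1103895/ 757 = -1458.25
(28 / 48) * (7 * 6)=49 / 2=24.50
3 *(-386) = -1158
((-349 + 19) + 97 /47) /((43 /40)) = -616520 /2021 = -305.06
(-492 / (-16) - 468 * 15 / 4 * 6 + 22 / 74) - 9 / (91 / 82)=-141509119 / 13468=-10507.06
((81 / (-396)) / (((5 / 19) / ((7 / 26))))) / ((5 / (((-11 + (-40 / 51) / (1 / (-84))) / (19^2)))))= -58779 / 9237800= -0.01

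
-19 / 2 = -9.50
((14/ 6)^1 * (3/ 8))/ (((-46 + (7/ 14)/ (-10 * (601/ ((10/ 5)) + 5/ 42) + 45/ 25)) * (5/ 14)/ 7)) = -108203123/ 290225170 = -0.37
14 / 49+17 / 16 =151 / 112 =1.35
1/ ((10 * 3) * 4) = 1/ 120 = 0.01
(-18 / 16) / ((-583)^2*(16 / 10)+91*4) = -45 / 21767456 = -0.00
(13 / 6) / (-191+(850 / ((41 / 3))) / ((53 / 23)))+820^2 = 1437831890951 / 2138358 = 672399.99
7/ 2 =3.50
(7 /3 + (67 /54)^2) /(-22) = -11293 /64152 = -0.18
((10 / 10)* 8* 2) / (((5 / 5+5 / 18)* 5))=288 / 115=2.50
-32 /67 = -0.48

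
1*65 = 65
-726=-726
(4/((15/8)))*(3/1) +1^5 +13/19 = 768/95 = 8.08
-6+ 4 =-2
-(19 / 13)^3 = -3.12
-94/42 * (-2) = 94/21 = 4.48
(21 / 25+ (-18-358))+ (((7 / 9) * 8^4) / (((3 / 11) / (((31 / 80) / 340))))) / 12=-12876691 / 34425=-374.05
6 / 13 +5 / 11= 131 / 143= 0.92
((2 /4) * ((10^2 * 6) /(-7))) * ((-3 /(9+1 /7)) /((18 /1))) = 25 /32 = 0.78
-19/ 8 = -2.38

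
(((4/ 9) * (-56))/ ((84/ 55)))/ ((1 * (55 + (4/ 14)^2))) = -21560/ 72873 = -0.30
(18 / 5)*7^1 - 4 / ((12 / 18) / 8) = -114 / 5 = -22.80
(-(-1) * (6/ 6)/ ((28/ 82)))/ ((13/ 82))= 1681/ 91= 18.47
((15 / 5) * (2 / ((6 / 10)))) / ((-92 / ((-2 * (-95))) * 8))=-475 / 184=-2.58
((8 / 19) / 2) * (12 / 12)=0.21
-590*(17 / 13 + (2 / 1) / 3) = -45430 / 39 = -1164.87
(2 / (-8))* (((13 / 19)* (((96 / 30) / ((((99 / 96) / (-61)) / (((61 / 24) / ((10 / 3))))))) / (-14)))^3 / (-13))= 8915909905417216 / 1321042435453125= 6.75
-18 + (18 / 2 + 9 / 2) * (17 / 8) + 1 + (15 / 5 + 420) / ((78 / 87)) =100567 / 208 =483.50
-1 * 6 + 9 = 3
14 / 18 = 7 / 9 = 0.78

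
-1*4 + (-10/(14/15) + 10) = -33/7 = -4.71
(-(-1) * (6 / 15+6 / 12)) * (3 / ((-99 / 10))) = -3 / 11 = -0.27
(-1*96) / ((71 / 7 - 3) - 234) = 168 / 397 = 0.42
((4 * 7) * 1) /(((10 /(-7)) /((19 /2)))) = -931 /5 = -186.20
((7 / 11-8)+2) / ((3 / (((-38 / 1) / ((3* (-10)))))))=-1121 / 495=-2.26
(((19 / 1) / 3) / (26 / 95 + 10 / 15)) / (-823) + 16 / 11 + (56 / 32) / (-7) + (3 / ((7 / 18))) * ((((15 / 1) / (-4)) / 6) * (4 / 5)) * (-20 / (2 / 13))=4268147183 / 8491714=502.62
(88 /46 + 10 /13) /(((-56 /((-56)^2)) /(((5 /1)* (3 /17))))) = -673680 /5083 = -132.54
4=4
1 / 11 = 0.09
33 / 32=1.03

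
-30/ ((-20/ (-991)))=-2973/ 2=-1486.50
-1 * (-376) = 376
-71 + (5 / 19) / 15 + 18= -3020 / 57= -52.98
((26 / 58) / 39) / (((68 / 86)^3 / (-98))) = -3895843 / 1709724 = -2.28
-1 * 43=-43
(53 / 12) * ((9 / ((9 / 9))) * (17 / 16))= 2703 / 64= 42.23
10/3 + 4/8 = 23/6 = 3.83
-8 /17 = -0.47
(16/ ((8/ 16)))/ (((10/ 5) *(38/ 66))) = 528/ 19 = 27.79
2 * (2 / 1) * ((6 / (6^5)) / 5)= 1 / 1620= 0.00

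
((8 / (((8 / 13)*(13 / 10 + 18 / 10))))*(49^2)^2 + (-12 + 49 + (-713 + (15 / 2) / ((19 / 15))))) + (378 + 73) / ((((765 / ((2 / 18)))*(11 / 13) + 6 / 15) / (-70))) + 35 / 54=145589269135789982 / 6022482003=24174297.09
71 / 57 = 1.25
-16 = -16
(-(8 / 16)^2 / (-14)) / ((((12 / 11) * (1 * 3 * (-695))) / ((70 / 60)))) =-11 / 1200960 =-0.00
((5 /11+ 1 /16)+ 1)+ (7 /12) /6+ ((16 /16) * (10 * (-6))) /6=-13283 /1584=-8.39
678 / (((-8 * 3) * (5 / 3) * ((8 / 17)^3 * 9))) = -555169 / 30720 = -18.07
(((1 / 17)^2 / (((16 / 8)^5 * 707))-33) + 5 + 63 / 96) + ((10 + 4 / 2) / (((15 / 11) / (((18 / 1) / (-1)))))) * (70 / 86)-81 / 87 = -40054389030 / 254790781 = -157.21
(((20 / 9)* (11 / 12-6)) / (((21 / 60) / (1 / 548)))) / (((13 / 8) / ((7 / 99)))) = -12200 / 4760613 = -0.00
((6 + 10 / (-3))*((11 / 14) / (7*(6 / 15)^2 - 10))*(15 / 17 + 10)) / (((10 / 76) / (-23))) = 480700 / 1071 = 448.83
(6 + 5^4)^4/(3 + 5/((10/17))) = 317064363842/23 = 13785407123.57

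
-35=-35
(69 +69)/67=2.06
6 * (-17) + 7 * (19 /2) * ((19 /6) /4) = -2369 /48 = -49.35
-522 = -522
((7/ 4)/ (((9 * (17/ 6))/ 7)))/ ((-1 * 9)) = -49/ 918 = -0.05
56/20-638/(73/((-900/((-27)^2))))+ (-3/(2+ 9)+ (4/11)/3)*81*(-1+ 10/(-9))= 12845627/325215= 39.50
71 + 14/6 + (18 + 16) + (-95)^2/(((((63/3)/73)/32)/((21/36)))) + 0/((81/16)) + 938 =5280008/9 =586667.56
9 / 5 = 1.80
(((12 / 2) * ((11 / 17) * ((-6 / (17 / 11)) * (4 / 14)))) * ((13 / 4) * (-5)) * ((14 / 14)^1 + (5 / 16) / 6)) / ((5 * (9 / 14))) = 158873 / 6936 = 22.91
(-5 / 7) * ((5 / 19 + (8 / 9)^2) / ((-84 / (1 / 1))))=8105 / 904932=0.01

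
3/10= 0.30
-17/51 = -1/3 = -0.33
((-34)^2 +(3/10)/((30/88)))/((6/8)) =115688/75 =1542.51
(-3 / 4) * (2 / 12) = -1 / 8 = -0.12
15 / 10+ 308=619 / 2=309.50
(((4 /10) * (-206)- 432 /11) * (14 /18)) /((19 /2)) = -93688 /9405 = -9.96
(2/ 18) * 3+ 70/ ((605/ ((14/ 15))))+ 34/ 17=1477/ 605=2.44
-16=-16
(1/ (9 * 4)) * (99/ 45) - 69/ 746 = -0.03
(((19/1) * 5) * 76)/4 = 1805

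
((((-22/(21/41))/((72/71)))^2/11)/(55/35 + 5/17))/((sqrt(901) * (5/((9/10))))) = 93213131 * sqrt(901)/5337057600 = 0.52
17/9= 1.89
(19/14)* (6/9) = 19/21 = 0.90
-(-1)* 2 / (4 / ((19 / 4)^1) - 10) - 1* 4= -367 / 87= -4.22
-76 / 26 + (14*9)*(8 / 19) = 12382 / 247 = 50.13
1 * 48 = 48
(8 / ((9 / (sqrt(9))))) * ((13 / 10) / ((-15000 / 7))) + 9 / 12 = 84193 / 112500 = 0.75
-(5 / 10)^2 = -1 / 4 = -0.25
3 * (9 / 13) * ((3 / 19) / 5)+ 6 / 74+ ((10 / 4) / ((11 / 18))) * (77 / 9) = 35.15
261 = 261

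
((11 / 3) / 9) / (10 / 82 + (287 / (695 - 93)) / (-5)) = 193930 / 12663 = 15.31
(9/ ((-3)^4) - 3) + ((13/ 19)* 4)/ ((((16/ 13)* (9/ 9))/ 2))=1.56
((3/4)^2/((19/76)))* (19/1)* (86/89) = 7353/178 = 41.31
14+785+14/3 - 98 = 2117/3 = 705.67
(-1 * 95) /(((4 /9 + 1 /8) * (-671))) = 6840 /27511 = 0.25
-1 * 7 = -7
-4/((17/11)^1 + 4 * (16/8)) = -0.42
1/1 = 1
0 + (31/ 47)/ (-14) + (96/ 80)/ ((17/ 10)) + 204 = 2289313/ 11186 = 204.66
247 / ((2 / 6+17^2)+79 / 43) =31863 / 37561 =0.85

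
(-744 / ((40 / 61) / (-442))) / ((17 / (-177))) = -26107146 / 5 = -5221429.20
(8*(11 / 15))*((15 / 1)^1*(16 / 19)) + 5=1503 / 19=79.11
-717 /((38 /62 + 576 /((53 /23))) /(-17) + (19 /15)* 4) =300397905 /4052669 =74.12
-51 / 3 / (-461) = 17 / 461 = 0.04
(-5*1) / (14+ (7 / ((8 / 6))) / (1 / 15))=-20 / 371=-0.05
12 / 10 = 6 / 5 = 1.20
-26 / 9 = -2.89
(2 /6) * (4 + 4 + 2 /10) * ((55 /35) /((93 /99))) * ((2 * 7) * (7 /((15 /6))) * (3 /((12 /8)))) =277816 /775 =358.47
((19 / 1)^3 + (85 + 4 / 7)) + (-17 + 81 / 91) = 90070 / 13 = 6928.46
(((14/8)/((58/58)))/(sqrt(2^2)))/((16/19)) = 133/128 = 1.04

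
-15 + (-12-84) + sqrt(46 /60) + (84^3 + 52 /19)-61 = sqrt(690) /30 + 11258160 /19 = 592535.61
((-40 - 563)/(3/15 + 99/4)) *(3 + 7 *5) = -458280/499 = -918.40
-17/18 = -0.94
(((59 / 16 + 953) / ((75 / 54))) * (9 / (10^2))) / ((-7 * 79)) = -1239867 / 11060000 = -0.11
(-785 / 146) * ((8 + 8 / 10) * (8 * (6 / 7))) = -165792 / 511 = -324.45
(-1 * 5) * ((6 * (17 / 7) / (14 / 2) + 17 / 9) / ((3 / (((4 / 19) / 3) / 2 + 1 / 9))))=-0.97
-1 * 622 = -622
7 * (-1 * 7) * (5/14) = -35/2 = -17.50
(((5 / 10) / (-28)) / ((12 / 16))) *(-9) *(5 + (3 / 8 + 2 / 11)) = 1467 / 1232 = 1.19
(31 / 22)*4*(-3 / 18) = -31 / 33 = -0.94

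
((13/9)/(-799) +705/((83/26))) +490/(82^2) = 443291284247/2006619786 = 220.91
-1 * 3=-3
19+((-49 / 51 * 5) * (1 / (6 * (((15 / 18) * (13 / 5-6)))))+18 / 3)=21920 / 867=25.28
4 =4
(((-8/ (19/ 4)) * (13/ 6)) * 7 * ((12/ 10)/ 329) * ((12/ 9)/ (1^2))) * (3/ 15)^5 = -1664/ 41859375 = -0.00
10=10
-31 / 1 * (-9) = 279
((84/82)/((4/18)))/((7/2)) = 54/41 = 1.32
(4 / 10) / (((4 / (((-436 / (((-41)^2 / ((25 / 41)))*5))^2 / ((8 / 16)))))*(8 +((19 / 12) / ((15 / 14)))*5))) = 17108640 / 1315778874757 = 0.00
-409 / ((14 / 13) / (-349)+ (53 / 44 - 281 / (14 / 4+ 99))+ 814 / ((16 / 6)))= -1.35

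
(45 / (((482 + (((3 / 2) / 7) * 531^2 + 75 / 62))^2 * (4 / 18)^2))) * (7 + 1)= 343278810 / 174663792577849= 0.00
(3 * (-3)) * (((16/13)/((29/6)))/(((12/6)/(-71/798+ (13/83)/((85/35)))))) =1984536/70748951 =0.03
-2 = -2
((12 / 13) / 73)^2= 0.00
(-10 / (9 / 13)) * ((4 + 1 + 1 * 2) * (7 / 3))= -6370 / 27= -235.93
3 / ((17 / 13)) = 39 / 17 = 2.29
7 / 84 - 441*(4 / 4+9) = -52919 / 12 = -4409.92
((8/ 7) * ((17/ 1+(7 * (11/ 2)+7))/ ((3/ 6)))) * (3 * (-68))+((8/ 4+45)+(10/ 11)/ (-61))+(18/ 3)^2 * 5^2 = -132436011/ 4697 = -28195.87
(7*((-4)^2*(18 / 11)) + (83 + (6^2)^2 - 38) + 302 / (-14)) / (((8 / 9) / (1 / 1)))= 1690.54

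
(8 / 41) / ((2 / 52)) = 208 / 41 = 5.07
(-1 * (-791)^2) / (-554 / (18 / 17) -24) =5631129 / 4925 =1143.38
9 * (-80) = -720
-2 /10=-1 /5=-0.20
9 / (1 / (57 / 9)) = 57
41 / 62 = 0.66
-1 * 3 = -3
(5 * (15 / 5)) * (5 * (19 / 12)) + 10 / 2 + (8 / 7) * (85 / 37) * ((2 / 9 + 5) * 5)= 1793045 / 9324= 192.30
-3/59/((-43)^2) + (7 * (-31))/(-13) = 23672708/1418183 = 16.69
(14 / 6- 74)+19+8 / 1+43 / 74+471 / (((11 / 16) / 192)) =321106807 / 2442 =131493.37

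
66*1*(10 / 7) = 94.29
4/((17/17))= 4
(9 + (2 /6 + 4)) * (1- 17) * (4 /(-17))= 2560 /51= 50.20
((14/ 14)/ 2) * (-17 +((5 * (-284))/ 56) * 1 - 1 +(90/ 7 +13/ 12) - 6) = -425/ 24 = -17.71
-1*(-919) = 919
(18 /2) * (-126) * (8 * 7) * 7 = -444528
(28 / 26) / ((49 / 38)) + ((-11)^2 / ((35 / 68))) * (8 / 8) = 107344 / 455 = 235.92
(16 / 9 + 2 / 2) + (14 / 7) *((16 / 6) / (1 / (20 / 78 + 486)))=303749 / 117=2596.15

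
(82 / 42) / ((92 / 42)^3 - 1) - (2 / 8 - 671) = 236377549 / 352300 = 670.96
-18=-18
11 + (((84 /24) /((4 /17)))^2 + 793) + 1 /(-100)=1640409 /1600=1025.26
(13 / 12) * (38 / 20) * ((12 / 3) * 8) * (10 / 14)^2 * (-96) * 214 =-33829120 / 49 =-690390.20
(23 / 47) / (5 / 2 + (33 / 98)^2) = 220892 / 1179653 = 0.19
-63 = -63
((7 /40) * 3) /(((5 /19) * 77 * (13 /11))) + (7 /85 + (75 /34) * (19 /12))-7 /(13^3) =197386 /54925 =3.59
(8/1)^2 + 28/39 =2524/39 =64.72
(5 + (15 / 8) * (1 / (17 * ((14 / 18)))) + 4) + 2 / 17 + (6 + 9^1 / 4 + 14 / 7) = 18573 / 952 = 19.51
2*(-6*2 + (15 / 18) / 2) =-139 / 6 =-23.17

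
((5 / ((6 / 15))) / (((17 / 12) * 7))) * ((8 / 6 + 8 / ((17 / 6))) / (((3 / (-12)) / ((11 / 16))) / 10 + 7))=583000 / 774809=0.75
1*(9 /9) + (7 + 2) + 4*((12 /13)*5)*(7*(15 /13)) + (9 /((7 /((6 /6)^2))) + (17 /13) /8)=1519555 /9464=160.56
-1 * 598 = -598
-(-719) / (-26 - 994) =-719 / 1020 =-0.70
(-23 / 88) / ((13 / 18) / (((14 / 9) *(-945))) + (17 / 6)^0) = -152145 / 581834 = -0.26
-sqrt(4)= -2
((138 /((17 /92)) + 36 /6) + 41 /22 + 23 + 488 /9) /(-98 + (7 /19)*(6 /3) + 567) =53203933 /30041550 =1.77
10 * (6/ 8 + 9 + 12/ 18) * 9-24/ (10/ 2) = 9327/ 10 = 932.70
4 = 4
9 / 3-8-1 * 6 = -11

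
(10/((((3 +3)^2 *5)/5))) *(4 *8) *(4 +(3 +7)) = 1120/9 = 124.44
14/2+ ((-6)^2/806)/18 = 2822/403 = 7.00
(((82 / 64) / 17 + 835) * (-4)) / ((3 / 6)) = -454281 / 68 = -6680.60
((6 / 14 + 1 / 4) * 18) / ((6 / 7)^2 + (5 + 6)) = 1.04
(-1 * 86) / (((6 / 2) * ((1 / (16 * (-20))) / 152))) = 4183040 / 3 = 1394346.67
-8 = -8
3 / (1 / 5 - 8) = -5 / 13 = -0.38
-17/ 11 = -1.55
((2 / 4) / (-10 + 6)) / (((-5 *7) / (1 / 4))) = 1 / 1120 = 0.00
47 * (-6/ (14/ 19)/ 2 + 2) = -97.36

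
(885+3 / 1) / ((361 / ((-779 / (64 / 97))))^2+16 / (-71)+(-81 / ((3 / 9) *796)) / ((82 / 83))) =-1587543228464064 / 788164003927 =-2014.23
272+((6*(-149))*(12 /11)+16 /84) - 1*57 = -175579 /231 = -760.08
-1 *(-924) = 924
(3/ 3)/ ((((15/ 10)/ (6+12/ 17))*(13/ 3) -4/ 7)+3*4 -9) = 0.29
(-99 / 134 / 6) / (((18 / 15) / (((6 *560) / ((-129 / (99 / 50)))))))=5.29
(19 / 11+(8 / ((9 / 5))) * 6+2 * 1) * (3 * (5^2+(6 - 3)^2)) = 34102 / 11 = 3100.18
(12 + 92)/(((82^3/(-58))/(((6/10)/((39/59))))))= -3422/344605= -0.01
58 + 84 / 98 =412 / 7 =58.86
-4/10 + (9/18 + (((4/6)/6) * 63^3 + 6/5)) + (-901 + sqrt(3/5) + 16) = sqrt(15)/5 + 268993/10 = 26900.07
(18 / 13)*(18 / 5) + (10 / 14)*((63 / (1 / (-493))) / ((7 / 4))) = -5765832 / 455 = -12672.16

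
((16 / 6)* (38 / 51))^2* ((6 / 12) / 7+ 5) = 3280768 / 163863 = 20.02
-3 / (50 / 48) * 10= -144 / 5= -28.80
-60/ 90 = -2/ 3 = -0.67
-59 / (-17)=59 / 17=3.47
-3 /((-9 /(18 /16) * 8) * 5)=3 /320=0.01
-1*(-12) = 12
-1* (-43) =43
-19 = -19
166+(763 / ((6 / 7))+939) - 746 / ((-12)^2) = 143279 / 72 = 1989.99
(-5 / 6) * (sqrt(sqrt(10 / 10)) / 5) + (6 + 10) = 95 / 6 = 15.83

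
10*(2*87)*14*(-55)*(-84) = 112543200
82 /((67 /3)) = 246 /67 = 3.67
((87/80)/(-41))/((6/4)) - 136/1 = -223069/1640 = -136.02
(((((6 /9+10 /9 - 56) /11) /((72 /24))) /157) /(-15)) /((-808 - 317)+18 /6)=-244 /392383035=-0.00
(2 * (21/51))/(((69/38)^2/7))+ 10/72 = 203671/107916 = 1.89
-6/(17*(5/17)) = -6/5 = -1.20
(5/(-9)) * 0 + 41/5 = 8.20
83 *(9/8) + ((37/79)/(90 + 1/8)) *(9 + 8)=42588629/455672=93.46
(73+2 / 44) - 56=375 / 22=17.05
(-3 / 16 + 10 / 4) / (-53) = -37 / 848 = -0.04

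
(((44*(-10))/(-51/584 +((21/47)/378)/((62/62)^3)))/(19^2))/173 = 0.08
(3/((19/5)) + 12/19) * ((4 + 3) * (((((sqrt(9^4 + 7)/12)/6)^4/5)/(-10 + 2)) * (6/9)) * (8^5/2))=-301970368/69255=-4360.27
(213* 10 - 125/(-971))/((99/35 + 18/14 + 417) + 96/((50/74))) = 361962125/95700789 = 3.78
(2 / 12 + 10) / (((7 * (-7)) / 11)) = -671 / 294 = -2.28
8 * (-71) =-568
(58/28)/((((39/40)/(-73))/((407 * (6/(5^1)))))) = -6892952/91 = -75746.73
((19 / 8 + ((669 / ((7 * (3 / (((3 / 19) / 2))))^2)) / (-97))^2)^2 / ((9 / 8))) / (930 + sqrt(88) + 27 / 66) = 939367040264645830924454477440397 / 174297197061109228675385132342949552-1514441952647091329352044445529 * sqrt(22) / 130722897795831921506538849257212164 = 0.01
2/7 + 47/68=465/476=0.98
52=52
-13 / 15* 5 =-13 / 3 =-4.33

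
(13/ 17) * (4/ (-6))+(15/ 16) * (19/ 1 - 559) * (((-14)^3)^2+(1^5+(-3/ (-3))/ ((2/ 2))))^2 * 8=-11710133822020858226/ 51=-229610467098448200.51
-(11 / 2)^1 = -11 / 2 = -5.50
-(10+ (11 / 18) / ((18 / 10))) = -1675 / 162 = -10.34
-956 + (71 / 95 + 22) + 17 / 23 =-2037542 / 2185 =-932.51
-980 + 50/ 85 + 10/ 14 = -116465/ 119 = -978.70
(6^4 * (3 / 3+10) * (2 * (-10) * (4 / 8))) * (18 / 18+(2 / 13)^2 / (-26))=-312919200 / 2197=-142430.22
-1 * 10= -10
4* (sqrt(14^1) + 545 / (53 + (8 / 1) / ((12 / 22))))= 4* sqrt(14) + 6540 / 203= 47.18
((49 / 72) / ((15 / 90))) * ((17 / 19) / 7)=119 / 228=0.52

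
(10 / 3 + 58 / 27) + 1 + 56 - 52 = 283 / 27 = 10.48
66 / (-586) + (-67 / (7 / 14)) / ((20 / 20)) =-39295 / 293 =-134.11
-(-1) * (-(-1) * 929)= 929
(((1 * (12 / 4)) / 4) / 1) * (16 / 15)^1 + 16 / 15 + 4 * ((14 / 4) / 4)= 5.37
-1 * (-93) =93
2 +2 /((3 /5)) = 16 /3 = 5.33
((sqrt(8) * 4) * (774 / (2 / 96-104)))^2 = 176674701312 / 24910081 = 7092.50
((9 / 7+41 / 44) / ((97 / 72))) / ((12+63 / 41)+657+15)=56006 / 23325687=0.00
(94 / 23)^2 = 8836 / 529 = 16.70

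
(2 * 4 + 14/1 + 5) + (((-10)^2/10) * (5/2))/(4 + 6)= 59/2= 29.50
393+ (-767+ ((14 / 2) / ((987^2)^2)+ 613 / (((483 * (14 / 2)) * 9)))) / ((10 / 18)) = -1710767678969242 / 1732311153405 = -987.56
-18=-18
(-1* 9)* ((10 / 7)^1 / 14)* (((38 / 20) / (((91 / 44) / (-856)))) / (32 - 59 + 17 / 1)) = -1610136 / 22295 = -72.22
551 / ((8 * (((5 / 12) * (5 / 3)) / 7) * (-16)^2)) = 34713 / 12800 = 2.71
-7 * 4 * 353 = -9884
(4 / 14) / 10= 1 / 35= 0.03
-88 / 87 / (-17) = 88 / 1479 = 0.06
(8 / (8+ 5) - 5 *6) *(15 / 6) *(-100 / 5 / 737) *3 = 57300 / 9581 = 5.98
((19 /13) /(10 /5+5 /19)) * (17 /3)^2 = 104329 /5031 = 20.74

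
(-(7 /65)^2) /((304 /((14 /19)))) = -343 /12201800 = -0.00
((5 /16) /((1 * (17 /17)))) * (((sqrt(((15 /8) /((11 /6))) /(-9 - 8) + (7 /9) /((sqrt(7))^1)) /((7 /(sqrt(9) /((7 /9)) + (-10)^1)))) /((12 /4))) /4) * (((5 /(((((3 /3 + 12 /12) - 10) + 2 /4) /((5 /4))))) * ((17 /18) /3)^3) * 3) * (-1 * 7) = -310675 * sqrt(-75735 + 139876 * sqrt(7)) /27935373312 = -0.01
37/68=0.54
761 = 761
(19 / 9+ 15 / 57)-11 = -1475 / 171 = -8.63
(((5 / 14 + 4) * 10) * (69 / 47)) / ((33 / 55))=35075 / 329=106.61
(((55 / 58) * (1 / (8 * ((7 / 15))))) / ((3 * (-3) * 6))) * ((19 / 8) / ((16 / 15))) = -26125 / 2494464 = -0.01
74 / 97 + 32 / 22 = 2366 / 1067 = 2.22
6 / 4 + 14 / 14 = 5 / 2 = 2.50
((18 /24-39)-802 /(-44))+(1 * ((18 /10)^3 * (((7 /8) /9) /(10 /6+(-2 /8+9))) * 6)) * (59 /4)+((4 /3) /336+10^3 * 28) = 1212091583861 /43312500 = 27984.80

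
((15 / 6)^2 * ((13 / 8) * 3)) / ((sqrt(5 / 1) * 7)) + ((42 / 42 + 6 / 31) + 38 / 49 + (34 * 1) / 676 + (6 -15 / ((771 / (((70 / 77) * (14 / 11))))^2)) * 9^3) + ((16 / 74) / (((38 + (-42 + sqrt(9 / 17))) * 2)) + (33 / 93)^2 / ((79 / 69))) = -12 * sqrt(17) / 9731 + 195 * sqrt(5) / 224 + 51777687412272545000295297 / 11831987961578096273962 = 4378.02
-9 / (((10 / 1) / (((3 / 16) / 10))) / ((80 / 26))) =-27 / 520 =-0.05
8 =8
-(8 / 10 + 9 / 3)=-3.80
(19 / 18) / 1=19 / 18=1.06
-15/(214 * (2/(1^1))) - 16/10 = -3499/2140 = -1.64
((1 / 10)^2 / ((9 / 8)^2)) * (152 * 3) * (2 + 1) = 2432 / 225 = 10.81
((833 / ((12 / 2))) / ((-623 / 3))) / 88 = -119 / 15664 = -0.01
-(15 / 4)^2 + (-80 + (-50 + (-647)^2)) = 418464.94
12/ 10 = 6/ 5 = 1.20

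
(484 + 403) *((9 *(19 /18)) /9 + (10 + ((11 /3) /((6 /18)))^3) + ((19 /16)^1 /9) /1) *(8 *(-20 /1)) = -190483250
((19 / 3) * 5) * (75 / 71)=2375 / 71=33.45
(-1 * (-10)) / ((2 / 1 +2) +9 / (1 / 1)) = 10 / 13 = 0.77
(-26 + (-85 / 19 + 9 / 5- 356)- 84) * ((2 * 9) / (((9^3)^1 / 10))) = -115.72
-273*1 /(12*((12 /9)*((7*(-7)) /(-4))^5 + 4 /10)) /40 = -2184 /1412377781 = -0.00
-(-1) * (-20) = -20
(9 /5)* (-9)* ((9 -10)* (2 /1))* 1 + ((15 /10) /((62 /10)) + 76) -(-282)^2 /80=-548953 /620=-885.41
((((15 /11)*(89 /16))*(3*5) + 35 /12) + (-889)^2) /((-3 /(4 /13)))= -32103931 /396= -81070.53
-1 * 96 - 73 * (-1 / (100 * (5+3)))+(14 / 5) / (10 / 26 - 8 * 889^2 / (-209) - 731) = -3077068150737 / 32083320800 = -95.91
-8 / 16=-1 / 2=-0.50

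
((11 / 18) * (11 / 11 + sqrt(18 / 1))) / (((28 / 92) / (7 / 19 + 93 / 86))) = 599357 / 205884 + 599357 * sqrt(2) / 68628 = 15.26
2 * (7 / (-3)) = -14 / 3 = -4.67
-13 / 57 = -0.23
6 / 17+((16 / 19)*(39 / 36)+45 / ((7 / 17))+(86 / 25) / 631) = 11829735263 / 107001825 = 110.56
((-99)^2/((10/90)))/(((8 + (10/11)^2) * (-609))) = -1185921/72268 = -16.41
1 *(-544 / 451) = -544 / 451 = -1.21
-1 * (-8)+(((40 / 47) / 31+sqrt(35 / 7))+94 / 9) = sqrt(5)+242222 / 13113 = 20.71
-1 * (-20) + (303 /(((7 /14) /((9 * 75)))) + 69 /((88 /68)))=9000713 /22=409123.32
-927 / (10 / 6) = -2781 / 5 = -556.20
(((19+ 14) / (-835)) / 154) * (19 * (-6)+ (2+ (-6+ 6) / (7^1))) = 24 / 835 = 0.03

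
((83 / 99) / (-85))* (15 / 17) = -83 / 9537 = -0.01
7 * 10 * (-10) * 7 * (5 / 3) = -24500 / 3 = -8166.67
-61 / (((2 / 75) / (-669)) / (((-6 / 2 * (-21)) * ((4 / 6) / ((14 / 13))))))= 119366325 / 2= 59683162.50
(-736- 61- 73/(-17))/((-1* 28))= 3369/119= 28.31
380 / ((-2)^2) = 95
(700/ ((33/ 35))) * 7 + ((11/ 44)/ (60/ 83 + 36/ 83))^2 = 5197.02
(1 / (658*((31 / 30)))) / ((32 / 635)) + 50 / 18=8244925 / 2937312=2.81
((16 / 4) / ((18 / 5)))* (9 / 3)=10 / 3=3.33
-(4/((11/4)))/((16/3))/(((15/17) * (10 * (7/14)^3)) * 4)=-17/275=-0.06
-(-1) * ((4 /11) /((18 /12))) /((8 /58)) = 1.76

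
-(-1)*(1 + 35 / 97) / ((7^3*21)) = 44 / 232897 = 0.00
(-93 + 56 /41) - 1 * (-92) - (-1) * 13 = 548 /41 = 13.37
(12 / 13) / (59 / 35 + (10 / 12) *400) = 0.00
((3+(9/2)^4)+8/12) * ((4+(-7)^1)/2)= -19859/32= -620.59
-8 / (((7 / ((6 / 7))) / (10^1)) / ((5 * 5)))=-12000 / 49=-244.90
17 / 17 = 1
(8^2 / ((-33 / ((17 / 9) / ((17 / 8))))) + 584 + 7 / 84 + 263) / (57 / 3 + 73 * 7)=1004287 / 629640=1.60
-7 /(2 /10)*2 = -70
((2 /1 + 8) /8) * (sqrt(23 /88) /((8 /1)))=5 * sqrt(506) /1408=0.08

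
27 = 27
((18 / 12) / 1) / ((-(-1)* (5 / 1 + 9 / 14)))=21 / 79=0.27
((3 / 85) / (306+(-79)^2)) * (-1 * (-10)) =6 / 111299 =0.00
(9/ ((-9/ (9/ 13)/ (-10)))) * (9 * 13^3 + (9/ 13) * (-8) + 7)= 23136120/ 169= 136900.12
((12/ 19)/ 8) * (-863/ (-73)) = 2589/ 2774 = 0.93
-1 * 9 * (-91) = 819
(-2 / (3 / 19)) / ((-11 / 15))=190 / 11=17.27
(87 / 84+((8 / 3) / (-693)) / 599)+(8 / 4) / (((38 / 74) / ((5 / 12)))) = 251613535 / 94644396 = 2.66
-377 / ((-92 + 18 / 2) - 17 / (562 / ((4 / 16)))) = 847496 / 186601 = 4.54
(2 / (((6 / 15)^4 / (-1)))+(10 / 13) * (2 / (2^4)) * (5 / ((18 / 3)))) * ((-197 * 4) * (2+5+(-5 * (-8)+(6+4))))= 45571025 / 13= 3505463.46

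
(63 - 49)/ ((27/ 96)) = 49.78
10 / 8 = 5 / 4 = 1.25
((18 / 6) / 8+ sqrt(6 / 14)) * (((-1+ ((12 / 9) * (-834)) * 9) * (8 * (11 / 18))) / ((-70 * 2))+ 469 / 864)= 10585919 / 80640+ 10585919 * sqrt(21) / 211680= 360.44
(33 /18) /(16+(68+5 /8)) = 44 /2031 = 0.02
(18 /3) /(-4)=-3 /2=-1.50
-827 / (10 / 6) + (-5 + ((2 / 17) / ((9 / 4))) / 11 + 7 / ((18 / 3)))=-8415481 / 16830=-500.03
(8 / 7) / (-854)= -4 / 2989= -0.00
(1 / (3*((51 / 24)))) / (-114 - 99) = -8 / 10863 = -0.00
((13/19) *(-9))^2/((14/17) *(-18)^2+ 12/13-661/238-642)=-42353766/421118413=-0.10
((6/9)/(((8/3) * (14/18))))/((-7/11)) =-99/196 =-0.51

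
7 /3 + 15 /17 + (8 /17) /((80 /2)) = 3.23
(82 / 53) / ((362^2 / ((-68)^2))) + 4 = 7040124 / 1736333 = 4.05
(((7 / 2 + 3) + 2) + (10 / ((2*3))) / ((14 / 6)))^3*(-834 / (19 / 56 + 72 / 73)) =-130694719698 / 265531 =-492201.36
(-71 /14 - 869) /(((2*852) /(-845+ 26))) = 420.11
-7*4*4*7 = -784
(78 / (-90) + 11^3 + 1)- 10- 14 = 19607 / 15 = 1307.13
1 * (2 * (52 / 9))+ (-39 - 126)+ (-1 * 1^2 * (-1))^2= -1372 / 9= -152.44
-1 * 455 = -455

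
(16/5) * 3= 48/5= 9.60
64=64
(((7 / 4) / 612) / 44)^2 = 49 / 11601874944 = 0.00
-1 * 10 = -10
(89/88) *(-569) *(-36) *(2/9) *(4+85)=4507049/11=409731.73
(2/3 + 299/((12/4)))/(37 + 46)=301/249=1.21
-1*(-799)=799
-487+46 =-441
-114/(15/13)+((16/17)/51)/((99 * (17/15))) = -240274778/2431935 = -98.80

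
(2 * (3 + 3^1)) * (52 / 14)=312 / 7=44.57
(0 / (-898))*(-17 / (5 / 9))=0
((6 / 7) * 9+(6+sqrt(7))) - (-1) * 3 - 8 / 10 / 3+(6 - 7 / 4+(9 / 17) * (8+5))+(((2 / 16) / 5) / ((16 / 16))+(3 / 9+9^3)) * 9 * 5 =sqrt(7)+469079507 / 14280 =32851.35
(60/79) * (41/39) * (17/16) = 3485/4108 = 0.85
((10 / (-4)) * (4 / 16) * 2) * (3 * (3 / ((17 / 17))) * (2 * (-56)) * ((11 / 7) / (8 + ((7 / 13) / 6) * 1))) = 154440 / 631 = 244.75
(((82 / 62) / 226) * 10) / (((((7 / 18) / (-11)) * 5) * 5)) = -8118 / 122605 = -0.07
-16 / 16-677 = -678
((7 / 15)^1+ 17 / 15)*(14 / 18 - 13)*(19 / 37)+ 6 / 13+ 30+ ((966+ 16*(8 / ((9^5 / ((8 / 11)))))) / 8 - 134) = 8960059409 / 1249713036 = 7.17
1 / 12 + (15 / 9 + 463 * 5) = 9267 / 4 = 2316.75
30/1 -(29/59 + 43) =-796/59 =-13.49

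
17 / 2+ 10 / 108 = 8.59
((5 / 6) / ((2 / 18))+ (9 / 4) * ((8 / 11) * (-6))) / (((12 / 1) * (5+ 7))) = -17 / 1056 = -0.02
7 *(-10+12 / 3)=-42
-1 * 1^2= -1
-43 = -43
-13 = -13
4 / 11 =0.36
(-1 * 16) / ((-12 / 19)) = 76 / 3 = 25.33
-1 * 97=-97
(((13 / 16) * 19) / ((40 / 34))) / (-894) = -0.01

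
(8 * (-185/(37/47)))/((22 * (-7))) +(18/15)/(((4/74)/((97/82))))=1214459/31570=38.47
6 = 6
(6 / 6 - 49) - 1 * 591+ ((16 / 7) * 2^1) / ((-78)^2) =-6803425 / 10647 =-639.00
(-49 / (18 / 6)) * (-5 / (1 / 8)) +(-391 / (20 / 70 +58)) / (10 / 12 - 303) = 2030629 / 3108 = 653.36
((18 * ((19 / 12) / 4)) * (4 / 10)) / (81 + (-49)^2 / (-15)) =-0.04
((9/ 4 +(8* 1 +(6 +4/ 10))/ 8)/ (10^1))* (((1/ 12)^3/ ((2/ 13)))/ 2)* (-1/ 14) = -39/ 716800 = -0.00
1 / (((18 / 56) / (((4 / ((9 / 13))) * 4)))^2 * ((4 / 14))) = 18094.26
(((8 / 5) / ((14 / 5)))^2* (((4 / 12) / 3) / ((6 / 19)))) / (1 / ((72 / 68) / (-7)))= -304 / 17493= -0.02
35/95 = 7/19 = 0.37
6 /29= 0.21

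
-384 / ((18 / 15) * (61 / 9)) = -2880 / 61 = -47.21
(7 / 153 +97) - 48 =7504 / 153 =49.05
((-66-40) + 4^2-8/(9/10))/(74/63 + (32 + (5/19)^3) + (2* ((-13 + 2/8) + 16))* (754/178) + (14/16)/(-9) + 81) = -30424877840/43574708913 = -0.70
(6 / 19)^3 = 216 / 6859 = 0.03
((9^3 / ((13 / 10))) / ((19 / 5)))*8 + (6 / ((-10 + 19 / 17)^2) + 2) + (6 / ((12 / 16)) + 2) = 6716782062 / 5631847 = 1192.64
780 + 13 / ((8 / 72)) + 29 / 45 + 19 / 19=40439 / 45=898.64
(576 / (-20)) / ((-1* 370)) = 72 / 925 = 0.08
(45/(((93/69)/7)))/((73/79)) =572355/2263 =252.92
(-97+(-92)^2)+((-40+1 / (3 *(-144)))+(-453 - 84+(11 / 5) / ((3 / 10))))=3368447 / 432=7797.33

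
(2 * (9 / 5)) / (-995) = -18 / 4975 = -0.00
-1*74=-74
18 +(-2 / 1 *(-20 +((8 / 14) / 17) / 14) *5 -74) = 119932 / 833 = 143.98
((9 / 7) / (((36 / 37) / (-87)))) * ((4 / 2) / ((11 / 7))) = -3219 / 22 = -146.32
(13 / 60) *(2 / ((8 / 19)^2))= 4693 / 1920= 2.44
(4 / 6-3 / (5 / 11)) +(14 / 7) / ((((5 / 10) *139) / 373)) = 10009 / 2085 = 4.80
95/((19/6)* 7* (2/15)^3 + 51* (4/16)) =3847500/518503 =7.42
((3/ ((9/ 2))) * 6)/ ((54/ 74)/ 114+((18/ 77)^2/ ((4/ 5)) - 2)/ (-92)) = 1533856016/ 10506065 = 146.00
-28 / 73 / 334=-14 / 12191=-0.00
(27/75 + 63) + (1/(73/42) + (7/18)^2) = 37894393/591300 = 64.09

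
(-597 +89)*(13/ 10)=-3302/ 5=-660.40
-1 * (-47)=47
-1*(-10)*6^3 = 2160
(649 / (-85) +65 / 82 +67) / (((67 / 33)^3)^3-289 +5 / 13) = 252982550278713931533 / 1251456931999675385350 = 0.20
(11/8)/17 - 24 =-3253/136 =-23.92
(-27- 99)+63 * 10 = 504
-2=-2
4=4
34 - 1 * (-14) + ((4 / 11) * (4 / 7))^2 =284848 / 5929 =48.04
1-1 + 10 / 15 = 2 / 3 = 0.67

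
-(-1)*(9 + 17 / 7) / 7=80 / 49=1.63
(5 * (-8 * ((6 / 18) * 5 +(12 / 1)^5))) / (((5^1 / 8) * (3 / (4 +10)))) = -668864896 / 9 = -74318321.78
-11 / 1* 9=-99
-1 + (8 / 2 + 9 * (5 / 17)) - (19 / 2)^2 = -5753 / 68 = -84.60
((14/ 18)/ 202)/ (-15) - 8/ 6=-36367/ 27270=-1.33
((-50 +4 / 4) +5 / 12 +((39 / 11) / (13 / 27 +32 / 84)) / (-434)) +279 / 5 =24035849 / 3334980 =7.21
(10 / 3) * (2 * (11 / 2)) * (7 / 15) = 154 / 9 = 17.11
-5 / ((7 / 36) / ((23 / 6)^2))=-2645 / 7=-377.86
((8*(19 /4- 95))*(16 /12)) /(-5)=2888 /15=192.53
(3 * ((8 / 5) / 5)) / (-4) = -6 / 25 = -0.24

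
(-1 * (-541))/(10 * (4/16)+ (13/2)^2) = 2164/179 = 12.09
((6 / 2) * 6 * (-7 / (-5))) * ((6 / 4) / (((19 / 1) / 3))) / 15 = 189 / 475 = 0.40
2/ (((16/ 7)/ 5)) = 35/ 8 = 4.38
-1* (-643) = 643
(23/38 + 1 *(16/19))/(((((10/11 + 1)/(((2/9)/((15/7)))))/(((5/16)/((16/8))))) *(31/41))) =24805/1526688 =0.02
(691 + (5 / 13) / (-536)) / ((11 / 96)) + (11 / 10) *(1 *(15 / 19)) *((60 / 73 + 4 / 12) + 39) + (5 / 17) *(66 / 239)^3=18706416223607279177 / 3084110468405681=6065.42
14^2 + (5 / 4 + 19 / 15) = 11911 / 60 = 198.52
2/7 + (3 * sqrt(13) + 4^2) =3 * sqrt(13) + 114/7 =27.10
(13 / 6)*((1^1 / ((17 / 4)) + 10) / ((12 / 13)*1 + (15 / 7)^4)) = 11767301 / 11677929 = 1.01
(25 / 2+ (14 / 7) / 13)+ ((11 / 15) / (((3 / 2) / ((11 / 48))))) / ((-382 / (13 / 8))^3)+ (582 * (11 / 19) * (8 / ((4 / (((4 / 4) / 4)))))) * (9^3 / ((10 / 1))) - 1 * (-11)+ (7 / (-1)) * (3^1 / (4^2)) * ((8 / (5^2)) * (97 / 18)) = 468345224840806860841 / 38067185007820800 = 12303.12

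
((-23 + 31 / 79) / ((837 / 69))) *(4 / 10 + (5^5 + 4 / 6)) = -1926188498 / 330615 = -5826.08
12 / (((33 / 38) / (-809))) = -122968 / 11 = -11178.91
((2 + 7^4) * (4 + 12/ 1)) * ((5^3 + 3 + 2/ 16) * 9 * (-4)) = -177341400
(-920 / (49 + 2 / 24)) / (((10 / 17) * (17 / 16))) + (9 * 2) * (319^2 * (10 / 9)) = 1198726916 / 589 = 2035190.01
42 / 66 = 7 / 11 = 0.64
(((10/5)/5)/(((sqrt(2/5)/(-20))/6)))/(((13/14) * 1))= -336 * sqrt(10)/13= -81.73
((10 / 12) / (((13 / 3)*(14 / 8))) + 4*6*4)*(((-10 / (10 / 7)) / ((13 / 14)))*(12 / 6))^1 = -244888 / 169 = -1449.04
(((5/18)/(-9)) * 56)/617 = -0.00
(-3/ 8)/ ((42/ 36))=-9/ 28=-0.32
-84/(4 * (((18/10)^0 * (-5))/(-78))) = -1638/5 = -327.60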